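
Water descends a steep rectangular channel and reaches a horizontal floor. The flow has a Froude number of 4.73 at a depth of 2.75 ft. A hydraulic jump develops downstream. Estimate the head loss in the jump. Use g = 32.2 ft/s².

ΔE = 15.6 ft

Fr₁ = 4.73 (given).
From the momentum equation for a rectangular channel, y₂/y₁ = ½[√(1 + 8Fr₁²) − 1] = ½[√180.0 − 1] = 6.21.
y₂ = 6.21 × 2.75 = 17.1 ft.
Head loss: ΔE = (y₂ − y₁)³/(4y₁y₂) = (17.1 − 2.75)³/(4×2.75×17.1) = 2938/188 = 15.6 ft.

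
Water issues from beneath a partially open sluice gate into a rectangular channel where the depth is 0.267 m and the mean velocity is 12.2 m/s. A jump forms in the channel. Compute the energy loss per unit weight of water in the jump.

Fr₁ = V₁/√(g·y₁) = 12.2/√(9.81×0.267) = 7.54.
Bélanger equation: y₂/y₁ = ½[√(1 + 8Fr₁²) − 1] = ½[√455.6 − 1] = 10.2.
y₂ = 10.2 × 0.267 = 2.72 m.
Head loss: ΔE = (y₂ − y₁)³/(4y₁y₂) = (2.72 − 0.267)³/(4×0.267×2.72) = 14.7/2.90 = 5.06 m.

ΔE = 5.06 m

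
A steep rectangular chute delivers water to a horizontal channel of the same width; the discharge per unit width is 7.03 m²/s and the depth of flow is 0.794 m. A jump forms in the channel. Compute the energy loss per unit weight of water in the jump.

ΔE = 1.35 m

V₁ = q/y₁ = 7.03/0.794 = 8.85 m/s. Fr₁ = V₁/√(g·y₁) = 8.85/√(9.81×0.794) = 3.17.
By Bélanger, y₂/y₁ = ½[√(1 + 8Fr₁²) − 1] = ½[√81.51 − 1] = 4.01.
y₂ = 4.01 × 0.794 = 3.19 m.
Head loss: ΔE = (y₂ − y₁)³/(4y₁y₂) = (3.19 − 0.794)³/(4×0.794×3.19) = 13.7/10.1 = 1.35 m.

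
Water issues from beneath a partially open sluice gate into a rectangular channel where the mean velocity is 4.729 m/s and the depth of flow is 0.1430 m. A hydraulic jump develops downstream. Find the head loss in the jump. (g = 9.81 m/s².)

Fr₁ = V₁/√(g·y₁) = 4.729/√(9.81×0.1430) = 3.993.
From the momentum equation for a rectangular channel, y₂/y₁ = ½[√(1 + 8Fr₁²) − 1] = ½[√128.53 − 1] = 5.169.
y₂ = 5.169 × 0.1430 = 0.7391 m.
q = V₁·y₁ = 4.729 × 0.1430 = 0.6762 m²/s. V₂ = q/y₂ = 0.6762/0.7391 = 0.9149 m/s. E₁ = y₁ + V₁²/2g = 1.283 m; E₂ = y₂ + V₂²/2g = 0.7818 m. ΔE = E₁ − E₂ = 0.5010 m.

ΔE = 0.5010 m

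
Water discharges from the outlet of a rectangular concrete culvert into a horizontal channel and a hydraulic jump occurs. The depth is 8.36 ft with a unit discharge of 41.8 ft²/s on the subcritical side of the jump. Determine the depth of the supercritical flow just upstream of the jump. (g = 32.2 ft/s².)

V₂ = q/y₂ = 41.8/8.36 = 5.00 ft/s; Fr₂ = V₂/√(g·y₂) = 0.305.
The Bélanger relation is symmetric: y₁/y₂ = ½[√(1 + 8Fr₂²) − 1] = ½[√1.743 − 1] = 0.160.
y₁ = 0.160 × 8.36 = 1.34 ft.

y₁ = 1.34 ft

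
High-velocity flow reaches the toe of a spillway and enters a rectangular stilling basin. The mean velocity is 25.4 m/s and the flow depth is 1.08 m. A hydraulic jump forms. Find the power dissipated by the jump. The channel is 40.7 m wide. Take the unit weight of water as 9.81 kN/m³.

P = 243986 kW

Fr₁ = V₁/√(g·y₁) = 25.4/√(9.81×1.08) = 7.80.
From the momentum equation for a rectangular channel, y₂/y₁ = ½[√(1 + 8Fr₁²) − 1] = ½[√488.2 − 1] = 10.5.
y₂ = 10.5 × 1.08 = 11.4 m.
Head loss: ΔE = (y₂ − y₁)³/(4y₁y₂) = (11.4 − 1.08)³/(4×1.08×11.4) = 1096/49.2 = 22.3 m.
q = V₁·y₁ = 25.4 × 1.08 = 27.4 m²/s. Q = q·b = 27.4 × 40.7 = 1116 m³/s. P = γ·Q·ΔE = 9.81 × 1116 × 22.3 = 243986 kW.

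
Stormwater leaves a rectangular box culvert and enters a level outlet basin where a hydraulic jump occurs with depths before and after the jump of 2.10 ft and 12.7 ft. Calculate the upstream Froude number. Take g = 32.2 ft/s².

For a rectangular channel the momentum equation gives q² = ½·g·y₁·y₂·(y₁ + y₂) = ½×32.2×2.10×12.7×14.8 = 6355.
q = √6355 = 79.7 ft²/s.
V₁ = q/y₁ = 38.0 ft/s; Fr₁ = V₁/√(g·y₁) = 4.62.

Fr₁ = 4.62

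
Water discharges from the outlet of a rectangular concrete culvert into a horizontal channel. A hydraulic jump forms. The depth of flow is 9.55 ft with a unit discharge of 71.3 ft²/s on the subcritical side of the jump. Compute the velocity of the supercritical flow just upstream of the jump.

V₂ = q/y₂ = 71.3/9.55 = 7.47 ft/s; Fr₂ = V₂/√(g·y₂) = 0.426.
Since the conjugate-depth ratio holds either way, y₁/y₂ = ½[√(1 + 8Fr₂²) − 1] = ½[√2.450 − 1] = 0.283.
y₁ = 0.283 × 9.55 = 2.70 ft.
V₁ = q/y₁ = 71.3/2.70 = 26.4 ft/s.

V₁ = 26.4 ft/s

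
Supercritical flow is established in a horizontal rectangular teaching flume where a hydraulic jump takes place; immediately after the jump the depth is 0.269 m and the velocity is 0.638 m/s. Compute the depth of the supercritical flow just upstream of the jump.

Fr₂ = V₂/√(g·y₂) = 0.638/√(9.81×0.269) = 0.393.
Since the conjugate-depth ratio holds either way, y₁/y₂ = ½[√(1 + 8Fr₂²) − 1] = ½[√2.234 − 1] = 0.247.
y₁ = 0.247 × 0.269 = 0.0665 m.

y₁ = 0.0665 m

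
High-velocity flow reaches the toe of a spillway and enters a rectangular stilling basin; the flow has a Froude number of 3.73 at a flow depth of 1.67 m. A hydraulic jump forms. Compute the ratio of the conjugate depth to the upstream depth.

Fr₁ = 3.73 (given).
Bélanger equation: y₂/y₁ = ½[√(1 + 8Fr₁²) − 1] = ½[√112.3 − 1] = 4.80.

y₂/y₁ = 4.80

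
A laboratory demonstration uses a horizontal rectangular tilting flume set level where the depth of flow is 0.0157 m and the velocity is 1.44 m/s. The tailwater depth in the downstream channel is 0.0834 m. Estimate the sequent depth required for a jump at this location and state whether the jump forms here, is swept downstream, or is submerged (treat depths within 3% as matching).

Fr₁ = V₁/√(g·y₁) = 1.44/√(9.81×0.0157) = 3.67.
Bélanger equation: y₂/y₁ = ½[√(1 + 8Fr₁²) − 1] = ½[√108.7 − 1] = 4.71.
y₂ = 4.71 × 0.0157 = 0.0740 m.
Tailwater y_tw = 0.0834 m: y_tw > y₂, so the jump is submerged.

y₂ = 0.0740 m; the jump is submerged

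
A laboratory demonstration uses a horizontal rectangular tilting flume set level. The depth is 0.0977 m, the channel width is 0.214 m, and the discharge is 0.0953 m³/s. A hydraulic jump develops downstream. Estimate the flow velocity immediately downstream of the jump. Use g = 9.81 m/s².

q = Q/b = 0.0953/0.214 = 0.445 m²/s; V₁ = q/y₁ = 4.56 m/s. Fr₁ = V₁/√(g·y₁) = 4.66.
Bélanger equation: y₂/y₁ = ½[√(1 + 8Fr₁²) − 1] = ½[√174.4 − 1] = 6.10.
y₂ = 6.10 × 0.0977 = 0.596 m.
V₂ = q/y₂ = 0.445/0.596 = 0.747 m/s.

V₂ = 0.747 m/s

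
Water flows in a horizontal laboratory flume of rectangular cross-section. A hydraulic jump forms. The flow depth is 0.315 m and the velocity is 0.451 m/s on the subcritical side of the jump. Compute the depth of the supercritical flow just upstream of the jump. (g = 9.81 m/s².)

Fr₂ = V₂/√(g·y₂) = 0.451/√(9.81×0.315) = 0.257.
The Bélanger relation is symmetric: y₁/y₂ = ½[√(1 + 8Fr₂²) − 1] = ½[√1.527 − 1] = 0.118.
y₁ = 0.118 × 0.315 = 0.0371 m.

y₁ = 0.0371 m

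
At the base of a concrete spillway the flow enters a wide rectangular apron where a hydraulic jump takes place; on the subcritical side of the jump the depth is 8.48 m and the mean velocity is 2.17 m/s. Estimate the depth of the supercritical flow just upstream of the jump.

Fr₂ = V₂/√(g·y₂) = 2.17/√(9.81×8.48) = 0.238.
Since the conjugate-depth ratio holds either way, y₁/y₂ = ½[√(1 + 8Fr₂²) − 1] = ½[√1.453 − 1] = 0.103.
y₁ = 0.103 × 8.48 = 0.871 m.

y₁ = 0.871 m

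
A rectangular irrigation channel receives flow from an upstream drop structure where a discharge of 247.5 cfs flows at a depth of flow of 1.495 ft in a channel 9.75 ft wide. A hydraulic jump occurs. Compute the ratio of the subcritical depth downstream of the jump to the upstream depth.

q = Q/b = 247.5/9.75 = 25.38 ft²/s; V₁ = q/y₁ = 16.98 ft/s. Fr₁ = V₁/√(g·y₁) = 2.447.
From the momentum equation for a rectangular channel, y₂/y₁ = ½[√(1 + 8Fr₁²) − 1] = ½[√48.913 − 1] = 2.997.

y₂/y₁ = 2.997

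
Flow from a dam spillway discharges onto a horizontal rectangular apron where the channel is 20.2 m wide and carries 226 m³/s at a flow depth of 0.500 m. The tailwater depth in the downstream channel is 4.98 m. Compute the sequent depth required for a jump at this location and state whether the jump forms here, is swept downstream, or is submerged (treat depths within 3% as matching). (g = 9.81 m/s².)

q = Q/b = 226/20.2 = 11.2 m²/s; V₁ = q/y₁ = 22.4 m/s. Fr₁ = V₁/√(g·y₁) = 10.1.
From the momentum equation for a rectangular channel, y₂/y₁ = ½[√(1 + 8Fr₁²) − 1] = ½[√817.6 − 1] = 13.8.
y₂ = 13.8 × 0.500 = 6.90 m.
Tailwater y_tw = 4.98 m: y_tw < y₂, so the jump is swept downstream.

y₂ = 6.90 m; the jump is swept downstream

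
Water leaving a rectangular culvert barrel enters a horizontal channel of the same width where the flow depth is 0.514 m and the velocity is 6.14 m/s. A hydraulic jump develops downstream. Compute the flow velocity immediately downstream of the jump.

Fr₁ = V₁/√(g·y₁) = 6.14/√(9.81×0.514) = 2.73.
By Bélanger, y₂/y₁ = ½[√(1 + 8Fr₁²) − 1] = ½[√60.81 − 1] = 3.40.
y₂ = 3.40 × 0.514 = 1.75 m.
q = V₁·y₁ = 6.14 × 0.514 = 3.16 m²/s.
V₂ = q/y₂ = 3.16/1.75 = 1.81 m/s.

V₂ = 1.81 m/s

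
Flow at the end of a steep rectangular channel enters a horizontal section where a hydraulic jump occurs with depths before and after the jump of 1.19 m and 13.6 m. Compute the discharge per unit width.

q = 34.3 m²/s

For a rectangular channel the momentum equation gives q² = ½·g·y₁·y₂·(y₁ + y₂) = ½×9.81×1.19×13.6×14.8 = 1174.
q = √1174 = 34.3 m²/s.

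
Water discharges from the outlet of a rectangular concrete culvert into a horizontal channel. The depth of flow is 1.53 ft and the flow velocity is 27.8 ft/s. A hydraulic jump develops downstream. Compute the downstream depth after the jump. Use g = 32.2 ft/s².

Fr₁ = V₁/√(g·y₁) = 27.8/√(32.2×1.53) = 3.96.
From the momentum equation for a rectangular channel, y₂/y₁ = ½[√(1 + 8Fr₁²) − 1] = ½[√126.5 − 1] = 5.12.
y₂ = 5.12 × 1.53 = 7.84 ft.

y₂ = 7.84 ft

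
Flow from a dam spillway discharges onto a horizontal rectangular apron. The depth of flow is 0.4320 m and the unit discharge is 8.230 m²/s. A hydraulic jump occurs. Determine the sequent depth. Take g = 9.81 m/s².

V₁ = q/y₁ = 8.230/0.4320 = 19.05 m/s. Fr₁ = V₁/√(g·y₁) = 19.05/√(9.81×0.4320) = 9.254.
Conjugate-depth relation: y₂/y₁ = ½[√(1 + 8Fr₁²) − 1] = ½[√686.12 − 1] = 12.60.
y₂ = 12.60 × 0.4320 = 5.442 m.

y₂ = 5.442 m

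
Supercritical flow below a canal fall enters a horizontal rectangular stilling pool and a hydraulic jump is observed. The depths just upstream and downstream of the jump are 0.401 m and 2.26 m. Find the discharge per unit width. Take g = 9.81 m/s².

For a rectangular channel the momentum equation gives q² = ½·g·y₁·y₂·(y₁ + y₂) = ½×9.81×0.401×2.26×2.66 = 11.8.
q = √11.8 = 3.44 m²/s.

q = 3.44 m²/s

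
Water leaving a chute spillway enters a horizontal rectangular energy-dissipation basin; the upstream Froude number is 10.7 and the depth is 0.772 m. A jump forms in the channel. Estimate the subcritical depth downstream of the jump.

y₂ = 11.3 m

Fr₁ = 10.7 (given).
By Bélanger, y₂/y₁ = ½[√(1 + 8Fr₁²) − 1] = ½[√916.9 − 1] = 14.6.
y₂ = 14.6 × 0.772 = 11.3 m.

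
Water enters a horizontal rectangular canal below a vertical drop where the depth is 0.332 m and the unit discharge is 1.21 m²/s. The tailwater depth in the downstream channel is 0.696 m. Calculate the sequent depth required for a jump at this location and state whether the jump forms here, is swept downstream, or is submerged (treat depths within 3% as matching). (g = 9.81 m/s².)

V₁ = q/y₁ = 1.21/0.332 = 3.64 m/s. Fr₁ = V₁/√(g·y₁) = 3.64/√(9.81×0.332) = 2.02.
Bélanger equation: y₂/y₁ = ½[√(1 + 8Fr₁²) − 1] = ½[√33.63 − 1] = 2.40.
y₂ = 2.40 × 0.332 = 0.797 m.
Tailwater y_tw = 0.696 m: y_tw < y₂, so the jump is swept downstream.

y₂ = 0.797 m; the jump is swept downstream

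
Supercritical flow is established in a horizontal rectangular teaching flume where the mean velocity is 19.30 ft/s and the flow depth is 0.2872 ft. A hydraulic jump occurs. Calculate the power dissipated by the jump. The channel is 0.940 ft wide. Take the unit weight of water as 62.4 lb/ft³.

Fr₁ = V₁/√(g·y₁) = 19.30/√(32.2×0.2872) = 6.347.
By Bélanger, y₂/y₁ = ½[√(1 + 8Fr₁²) − 1] = ½[√323.23 − 1] = 8.489.
y₂ = 8.489 × 0.2872 = 2.438 ft.
Head loss: ΔE = (y₂ − y₁)³/(4y₁y₂) = (2.438 − 0.2872)³/(4×0.2872×2.438) = 9.951/2.801 = 3.553 ft.
q = V₁·y₁ = 19.30 × 0.2872 = 5.543 ft²/s. Q = q·b = 5.543 × 0.940 = 5.210 cfs. P = γ·Q·ΔE/550 = 62.4 × 5.210 × 3.553 / 550 = 2.100 hp.

P = 2.100 hp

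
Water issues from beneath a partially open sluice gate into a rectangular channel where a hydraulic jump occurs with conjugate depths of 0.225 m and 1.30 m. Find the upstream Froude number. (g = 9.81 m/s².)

For a rectangular channel the momentum equation gives q² = ½·g·y₁·y₂·(y₁ + y₂) = ½×9.81×0.225×1.30×1.53 = 2.19.
q = √2.19 = 1.48 m²/s.
V₁ = q/y₁ = 6.57 m/s; Fr₁ = V₁/√(g·y₁) = 4.42.

Fr₁ = 4.42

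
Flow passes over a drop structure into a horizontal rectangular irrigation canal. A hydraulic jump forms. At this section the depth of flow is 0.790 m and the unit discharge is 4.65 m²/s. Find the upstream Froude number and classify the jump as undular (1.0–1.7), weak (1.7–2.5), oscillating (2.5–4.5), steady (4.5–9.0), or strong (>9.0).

V₁ = q/y₁ = 4.65/0.790 = 5.89 m/s. Fr₁ = V₁/√(g·y₁) = 5.89/√(9.81×0.790) = 2.11.
Fr₁ = 2.11 lies in the weak range.

Fr₁ = 2.11; weak jump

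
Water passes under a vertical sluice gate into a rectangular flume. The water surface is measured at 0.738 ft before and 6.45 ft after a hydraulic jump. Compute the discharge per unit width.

For a rectangular channel the momentum equation gives q² = ½·g·y₁·y₂·(y₁ + y₂) = ½×32.2×0.738×6.45×7.19 = 551.
q = √551 = 23.5 ft²/s.

q = 23.5 ft²/s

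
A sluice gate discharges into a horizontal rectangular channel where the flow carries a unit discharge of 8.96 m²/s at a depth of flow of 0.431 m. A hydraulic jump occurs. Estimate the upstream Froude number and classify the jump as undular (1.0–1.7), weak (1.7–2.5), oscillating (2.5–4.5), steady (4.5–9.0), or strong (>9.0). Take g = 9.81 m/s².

Fr₁ = 10.1; strong jump

V₁ = q/y₁ = 8.96/0.431 = 20.8 m/s. Fr₁ = V₁/√(g·y₁) = 20.8/√(9.81×0.431) = 10.1.
Fr₁ = 10.1 lies in the strong range.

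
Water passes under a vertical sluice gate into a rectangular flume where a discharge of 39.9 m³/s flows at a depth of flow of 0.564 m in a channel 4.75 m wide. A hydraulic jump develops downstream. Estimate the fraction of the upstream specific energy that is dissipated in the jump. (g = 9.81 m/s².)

ΔE/E₁ = 0.584 (58.4%)

q = Q/b = 39.9/4.75 = 8.40 m²/s; V₁ = q/y₁ = 14.9 m/s. Fr₁ = V₁/√(g·y₁) = 6.33.
From the momentum equation for a rectangular channel, y₂/y₁ = ½[√(1 + 8Fr₁²) − 1] = ½[√321.7 − 1] = 8.47.
y₂ = 8.47 × 0.564 = 4.78 m.
E₁ = y₁ + V₁²/2g = 11.9 m. ΔE = (y₂ − y₁)³/(4y₁y₂) = 6.94 m. ΔE/E₁ = 6.94/11.9 = 0.584.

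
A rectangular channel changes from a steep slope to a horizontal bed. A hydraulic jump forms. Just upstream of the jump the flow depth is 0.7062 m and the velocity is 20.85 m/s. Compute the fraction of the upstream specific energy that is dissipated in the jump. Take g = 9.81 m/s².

Fr₁ = V₁/√(g·y₁) = 20.85/√(9.81×0.7062) = 7.922.
Bélanger equation: y₂/y₁ = ½[√(1 + 8Fr₁²) − 1] = ½[√503.00 − 1] = 10.71.
y₂ = 10.71 × 0.7062 = 7.566 m.
E₁ = y₁ + V₁²/2g = 22.86 m. ΔE = (y₂ − y₁)³/(4y₁y₂) = 15.10 m. ΔE/E₁ = 15.10/22.86 = 0.661.

ΔE/E₁ = 0.661 (66.1%)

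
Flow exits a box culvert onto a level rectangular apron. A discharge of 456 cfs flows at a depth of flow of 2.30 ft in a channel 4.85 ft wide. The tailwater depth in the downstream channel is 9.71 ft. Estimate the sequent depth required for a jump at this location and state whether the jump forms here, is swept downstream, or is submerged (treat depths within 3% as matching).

q = Q/b = 456/4.85 = 94.0 ft²/s; V₁ = q/y₁ = 40.9 ft/s. Fr₁ = V₁/√(g·y₁) = 4.75.
Sequent-depth ratio: y₂/y₁ = ½[√(1 + 8Fr₁²) − 1] = ½[√181.5 − 1] = 6.24.
y₂ = 6.24 × 2.30 = 14.3 ft.
Tailwater y_tw = 9.71 ft: y_tw < y₂, so the jump is swept downstream.

y₂ = 14.3 ft; the jump is swept downstream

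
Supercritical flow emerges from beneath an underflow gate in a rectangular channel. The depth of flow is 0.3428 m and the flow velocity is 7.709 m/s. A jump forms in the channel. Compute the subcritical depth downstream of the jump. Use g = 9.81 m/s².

Fr₁ = V₁/√(g·y₁) = 7.709/√(9.81×0.3428) = 4.204.
From the momentum equation for a rectangular channel, y₂/y₁ = ½[√(1 + 8Fr₁²) − 1] = ½[√142.38 − 1] = 5.466.
y₂ = 5.466 × 0.3428 = 1.874 m.

y₂ = 1.874 m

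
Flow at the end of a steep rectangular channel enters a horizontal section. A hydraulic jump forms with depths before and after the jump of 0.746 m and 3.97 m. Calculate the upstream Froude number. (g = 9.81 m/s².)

Fr₁ = 4.10

For a rectangular channel the momentum equation gives q² = ½·g·y₁·y₂·(y₁ + y₂) = ½×9.81×0.746×3.97×4.72 = 68.5.
q = √68.5 = 8.28 m²/s.
V₁ = q/y₁ = 11.1 m/s; Fr₁ = V₁/√(g·y₁) = 4.10.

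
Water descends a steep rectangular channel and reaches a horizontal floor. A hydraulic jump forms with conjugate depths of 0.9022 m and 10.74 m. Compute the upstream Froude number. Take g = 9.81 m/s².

For a rectangular channel the momentum equation gives q² = ½·g·y₁·y₂·(y₁ + y₂) = ½×9.81×0.9022×10.74×11.64 = 553.3.
q = √553.3 = 23.52 m²/s.
V₁ = q/y₁ = 26.07 m/s; Fr₁ = V₁/√(g·y₁) = 8.764.

Fr₁ = 8.764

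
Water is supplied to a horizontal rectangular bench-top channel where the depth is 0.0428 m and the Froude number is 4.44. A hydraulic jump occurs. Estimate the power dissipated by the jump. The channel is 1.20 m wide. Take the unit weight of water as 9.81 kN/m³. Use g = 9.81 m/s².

P = 0.296 kW

Fr₁ = 4.44 (given).
Conjugate-depth relation: y₂/y₁ = ½[√(1 + 8Fr₁²) − 1] = ½[√158.7 − 1] = 5.80.
y₂ = 5.80 × 0.0428 = 0.248 m.
V₁ = Fr₁·√(g·y₁) = 4.44×√(9.81×0.0428) = 2.88 m/s; q = V₁·y₁ = 0.123 m²/s. V₂ = q/y₂ = 0.123/0.248 = 0.496 m/s. E₁ = y₁ + V₁²/2g = 0.465 m; E₂ = y₂ + V₂²/2g = 0.261 m. ΔE = E₁ − E₂ = 0.204 m.
Q = q·b = 0.123 × 1.20 = 0.148 m³/s. P = γ·Q·ΔE = 9.81 × 0.148 × 0.204 = 0.296 kW.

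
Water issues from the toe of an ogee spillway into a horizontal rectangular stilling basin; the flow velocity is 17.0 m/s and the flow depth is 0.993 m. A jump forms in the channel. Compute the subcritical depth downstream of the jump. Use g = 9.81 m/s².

y₂ = 7.17 m

Fr₁ = V₁/√(g·y₁) = 17.0/√(9.81×0.993) = 5.45.
Sequent-depth ratio: y₂/y₁ = ½[√(1 + 8Fr₁²) − 1] = ½[√238.3 − 1] = 7.22.
y₂ = 7.22 × 0.993 = 7.17 m.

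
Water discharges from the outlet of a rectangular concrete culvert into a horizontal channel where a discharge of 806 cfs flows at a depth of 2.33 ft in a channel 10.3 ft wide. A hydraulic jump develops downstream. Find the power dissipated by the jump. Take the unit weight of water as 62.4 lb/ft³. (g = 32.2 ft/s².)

P = 684 hp

q = Q/b = 806/10.3 = 78.3 ft²/s; V₁ = q/y₁ = 33.6 ft/s. Fr₁ = V₁/√(g·y₁) = 3.88.
From the momentum equation for a rectangular channel, y₂/y₁ = ½[√(1 + 8Fr₁²) − 1] = ½[√121.3 − 1] = 5.01.
y₂ = 5.01 × 2.33 = 11.7 ft.
Head loss: ΔE = (y₂ − y₁)³/(4y₁y₂) = (11.7 − 2.33)³/(4×2.33×11.7) = 813/109 = 7.48 ft.
P = γ·Q·ΔE/550 = 62.4 × 806 × 7.48 / 550 = 684 hp.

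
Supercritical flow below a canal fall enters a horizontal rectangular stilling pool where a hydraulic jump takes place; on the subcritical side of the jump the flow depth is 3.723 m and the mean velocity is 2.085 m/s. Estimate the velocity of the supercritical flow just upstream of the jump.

Fr₂ = V₂/√(g·y₂) = 2.085/√(9.81×3.723) = 0.3450.
Since the conjugate-depth ratio holds either way, y₁/y₂ = ½[√(1 + 8Fr₂²) − 1] = ½[√1.9522 − 1] = 0.1986.
y₁ = 0.1986 × 3.723 = 0.7394 m.
V₁ = q/y₁ = 7.762/0.7394 = 10.50 m/s.

V₁ = 10.50 m/s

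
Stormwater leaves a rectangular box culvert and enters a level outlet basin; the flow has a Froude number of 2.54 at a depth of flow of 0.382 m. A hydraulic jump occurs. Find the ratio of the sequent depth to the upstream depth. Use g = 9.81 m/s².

y₂/y₁ = 3.13

Fr₁ = 2.54 (given).
From the momentum equation for a rectangular channel, y₂/y₁ = ½[√(1 + 8Fr₁²) − 1] = ½[√52.61 − 1] = 3.13.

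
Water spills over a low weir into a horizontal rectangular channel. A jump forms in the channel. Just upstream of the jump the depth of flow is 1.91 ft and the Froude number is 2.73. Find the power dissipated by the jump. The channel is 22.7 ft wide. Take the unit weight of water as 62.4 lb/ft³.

Fr₁ = 2.73 (given).
Bélanger equation: y₂/y₁ = ½[√(1 + 8Fr₁²) − 1] = ½[√60.62 − 1] = 3.39.
y₂ = 3.39 × 1.91 = 6.48 ft.
V₁ = Fr₁·√(g·y₁) = 2.73×√(32.2×1.91) = 21.4 ft/s; q = V₁·y₁ = 40.9 ft²/s. V₂ = q/y₂ = 40.9/6.48 = 6.31 ft/s. E₁ = y₁ + V₁²/2g = 9.03 ft; E₂ = y₂ + V₂²/2g = 7.10 ft. ΔE = E₁ − E₂ = 1.93 ft.
Q = q·b = 40.9 × 22.7 = 928 cfs. P = γ·Q·ΔE/550 = 62.4 × 928 × 1.93 / 550 = 203 hp.

P = 203 hp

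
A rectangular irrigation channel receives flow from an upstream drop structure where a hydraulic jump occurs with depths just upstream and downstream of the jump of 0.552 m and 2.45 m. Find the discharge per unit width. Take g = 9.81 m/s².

For a rectangular channel the momentum equation gives q² = ½·g·y₁·y₂·(y₁ + y₂) = ½×9.81×0.552×2.45×3.00 = 19.9.
q = √19.9 = 4.46 m²/s.

q = 4.46 m²/s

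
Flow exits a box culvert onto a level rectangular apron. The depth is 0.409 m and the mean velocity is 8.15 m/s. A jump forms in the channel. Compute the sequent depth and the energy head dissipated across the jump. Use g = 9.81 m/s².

y₂ = 2.16 m; ΔE = 1.52 m

Fr₁ = V₁/√(g·y₁) = 8.15/√(9.81×0.409) = 4.07.
Conjugate-depth relation: y₂/y₁ = ½[√(1 + 8Fr₁²) − 1] = ½[√133.4 − 1] = 5.28.
y₂ = 5.28 × 0.409 = 2.16 m.
Head loss: ΔE = (y₂ − y₁)³/(4y₁y₂) = (2.16 − 0.409)³/(4×0.409×2.16) = 5.35/3.53 = 1.52 m.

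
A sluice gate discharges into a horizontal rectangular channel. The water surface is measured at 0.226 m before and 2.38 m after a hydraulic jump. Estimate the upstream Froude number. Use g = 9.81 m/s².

For a rectangular channel the momentum equation gives q² = ½·g·y₁·y₂·(y₁ + y₂) = ½×9.81×0.226×2.38×2.61 = 6.88.
q = √6.88 = 2.62 m²/s.
V₁ = q/y₁ = 11.6 m/s; Fr₁ = V₁/√(g·y₁) = 7.79.

Fr₁ = 7.79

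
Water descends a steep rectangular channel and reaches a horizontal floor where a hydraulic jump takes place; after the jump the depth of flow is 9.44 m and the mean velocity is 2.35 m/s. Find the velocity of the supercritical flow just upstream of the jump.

Fr₂ = V₂/√(g·y₂) = 2.35/√(9.81×9.44) = 0.244.
The Bélanger relation is symmetric: y₁/y₂ = ½[√(1 + 8Fr₂²) − 1] = ½[√1.477 − 1] = 0.108.
y₁ = 0.108 × 9.44 = 1.02 m.
V₁ = q/y₁ = 22.2/1.02 = 21.8 m/s.

V₁ = 21.8 m/s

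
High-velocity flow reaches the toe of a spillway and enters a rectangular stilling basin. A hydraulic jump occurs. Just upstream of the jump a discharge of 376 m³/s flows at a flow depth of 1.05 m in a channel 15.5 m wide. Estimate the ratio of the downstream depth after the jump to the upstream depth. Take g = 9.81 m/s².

q = Q/b = 376/15.5 = 24.3 m²/s; V₁ = q/y₁ = 23.1 m/s. Fr₁ = V₁/√(g·y₁) = 7.20.
Conjugate-depth relation: y₂/y₁ = ½[√(1 + 8Fr₁²) − 1] = ½[√415.5 − 1] = 9.69.

y₂/y₁ = 9.69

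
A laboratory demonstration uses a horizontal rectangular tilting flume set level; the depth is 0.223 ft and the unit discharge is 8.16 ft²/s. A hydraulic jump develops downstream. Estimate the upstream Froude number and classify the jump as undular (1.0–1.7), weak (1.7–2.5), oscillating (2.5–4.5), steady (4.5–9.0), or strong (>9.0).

V₁ = q/y₁ = 8.16/0.223 = 36.6 ft/s. Fr₁ = V₁/√(g·y₁) = 36.6/√(32.2×0.223) = 13.7.
Fr₁ = 13.7 lies in the strong range.

Fr₁ = 13.7; strong jump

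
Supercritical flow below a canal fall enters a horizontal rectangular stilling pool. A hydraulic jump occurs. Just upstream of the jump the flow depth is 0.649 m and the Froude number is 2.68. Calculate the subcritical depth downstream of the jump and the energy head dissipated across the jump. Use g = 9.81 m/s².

Fr₁ = 2.68 (given).
Bélanger equation: y₂/y₁ = ½[√(1 + 8Fr₁²) − 1] = ½[√58.46 − 1] = 3.32.
y₂ = 3.32 × 0.649 = 2.16 m.
V₁ = Fr₁·√(g·y₁) = 2.68×√(9.81×0.649) = 6.76 m/s; q = V₁·y₁ = 4.39 m²/s. V₂ = q/y₂ = 4.39/2.16 = 2.04 m/s. E₁ = y₁ + V₁²/2g = 2.98 m; E₂ = y₂ + V₂²/2g = 2.37 m. ΔE = E₁ − E₂ = 0.612 m.

y₂ = 2.16 m; ΔE = 0.612 m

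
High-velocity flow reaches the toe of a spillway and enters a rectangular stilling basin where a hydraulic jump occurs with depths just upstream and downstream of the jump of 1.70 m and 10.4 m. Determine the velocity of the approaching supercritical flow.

V₁ = 19.1 m/s

For a rectangular channel the momentum equation gives q² = ½·g·y₁·y₂·(y₁ + y₂) = ½×9.81×1.70×10.4×12.1 = 1049.
q = √1049 = 32.4 m²/s.
V₁ = q/y₁ = 32.4/1.70 = 19.1 m/s.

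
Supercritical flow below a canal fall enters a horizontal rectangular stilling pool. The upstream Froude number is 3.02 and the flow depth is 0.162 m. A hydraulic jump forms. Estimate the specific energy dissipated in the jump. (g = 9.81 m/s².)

ΔE = 0.234 m

Fr₁ = 3.02 (given).
Conjugate-depth relation: y₂/y₁ = ½[√(1 + 8Fr₁²) − 1] = ½[√73.96 − 1] = 3.80.
y₂ = 3.80 × 0.162 = 0.616 m.
V₁ = Fr₁·√(g·y₁) = 3.02×√(9.81×0.162) = 3.81 m/s; q = V₁·y₁ = 0.617 m²/s. V₂ = q/y₂ = 0.617/0.616 = 1.00 m/s. E₁ = y₁ + V₁²/2g = 0.901 m; E₂ = y₂ + V₂²/2g = 0.667 m. ΔE = E₁ − E₂ = 0.234 m.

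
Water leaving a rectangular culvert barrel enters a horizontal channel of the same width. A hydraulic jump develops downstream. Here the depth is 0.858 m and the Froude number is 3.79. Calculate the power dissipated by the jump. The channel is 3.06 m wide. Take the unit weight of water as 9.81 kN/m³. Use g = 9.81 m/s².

Fr₁ = 3.79 (given).
By Bélanger, y₂/y₁ = ½[√(1 + 8Fr₁²) − 1] = ½[√115.9 − 1] = 4.88.
y₂ = 4.88 × 0.858 = 4.19 m.
V₁ = Fr₁·√(g·y₁) = 3.79×√(9.81×0.858) = 11.0 m/s; q = V₁·y₁ = 9.43 m²/s. V₂ = q/y₂ = 9.43/4.19 = 2.25 m/s. E₁ = y₁ + V₁²/2g = 7.02 m; E₂ = y₂ + V₂²/2g = 4.45 m. ΔE = E₁ − E₂ = 2.57 m.
Q = q·b = 9.43 × 3.06 = 28.9 m³/s. P = γ·Q·ΔE = 9.81 × 28.9 × 2.57 = 728 kW.

P = 728 kW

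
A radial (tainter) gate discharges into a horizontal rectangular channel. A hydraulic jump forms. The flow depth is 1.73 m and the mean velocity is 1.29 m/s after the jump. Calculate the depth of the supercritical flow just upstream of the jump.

y₁ = 0.290 m

Fr₂ = V₂/√(g·y₂) = 1.29/√(9.81×1.73) = 0.313.
Since the conjugate-depth ratio holds either way, y₁/y₂ = ½[√(1 + 8Fr₂²) − 1] = ½[√1.784 − 1] = 0.168.
y₁ = 0.168 × 1.73 = 0.290 m.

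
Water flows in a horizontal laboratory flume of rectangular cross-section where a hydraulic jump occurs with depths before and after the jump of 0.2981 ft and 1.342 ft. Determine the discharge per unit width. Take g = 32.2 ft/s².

q = 3.250 ft²/s

For a rectangular channel the momentum equation gives q² = ½·g·y₁·y₂·(y₁ + y₂) = ½×32.2×0.2981×1.342×1.640 = 10.56.
q = √10.56 = 3.250 ft²/s.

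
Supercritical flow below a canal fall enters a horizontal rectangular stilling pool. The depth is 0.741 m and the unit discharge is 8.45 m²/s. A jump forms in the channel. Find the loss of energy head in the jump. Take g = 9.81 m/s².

V₁ = q/y₁ = 8.45/0.741 = 11.4 m/s. Fr₁ = V₁/√(g·y₁) = 11.4/√(9.81×0.741) = 4.23.
By Bélanger, y₂/y₁ = ½[√(1 + 8Fr₁²) − 1] = ½[√144.1 − 1] = 5.50.
y₂ = 5.50 × 0.741 = 4.08 m.
Head loss: ΔE = (y₂ − y₁)³/(4y₁y₂) = (4.08 − 0.741)³/(4×0.741×4.08) = 37.1/12.1 = 3.07 m.

ΔE = 3.07 m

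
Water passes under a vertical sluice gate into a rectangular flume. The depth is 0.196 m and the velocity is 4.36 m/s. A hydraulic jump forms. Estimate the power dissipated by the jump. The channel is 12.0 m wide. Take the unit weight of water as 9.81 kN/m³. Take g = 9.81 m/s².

Fr₁ = V₁/√(g·y₁) = 4.36/√(9.81×0.196) = 3.14.
From the momentum equation for a rectangular channel, y₂/y₁ = ½[√(1 + 8Fr₁²) − 1] = ½[√80.09 − 1] = 3.97.
y₂ = 3.97 × 0.196 = 0.779 m.
q = V₁·y₁ = 4.36 × 0.196 = 0.855 m²/s. V₂ = q/y₂ = 0.855/0.779 = 1.10 m/s. E₁ = y₁ + V₁²/2g = 1.16 m; E₂ = y₂ + V₂²/2g = 0.840 m. ΔE = E₁ − E₂ = 0.325 m.
Q = q·b = 0.855 × 12.0 = 10.3 m³/s. P = γ·Q·ΔE = 9.81 × 10.3 × 0.325 = 32.6 kW.

P = 32.6 kW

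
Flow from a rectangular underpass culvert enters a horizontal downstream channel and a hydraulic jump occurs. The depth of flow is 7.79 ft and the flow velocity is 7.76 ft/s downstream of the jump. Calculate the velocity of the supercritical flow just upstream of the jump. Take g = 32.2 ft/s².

Fr₂ = V₂/√(g·y₂) = 7.76/√(32.2×7.79) = 0.490.
Applying the sequent-depth relation in reverse, y₁/y₂ = ½[√(1 + 8Fr₂²) − 1] = ½[√2.921 − 1] = 0.354.
y₁ = 0.354 × 7.79 = 2.76 ft.
V₁ = q/y₁ = 60.5/2.76 = 21.9 ft/s.

V₁ = 21.9 ft/s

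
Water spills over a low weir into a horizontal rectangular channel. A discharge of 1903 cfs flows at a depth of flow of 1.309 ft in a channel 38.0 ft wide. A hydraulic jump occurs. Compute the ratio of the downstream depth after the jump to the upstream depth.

y₂/y₁ = 7.849

q = Q/b = 1903/38.0 = 50.08 ft²/s; V₁ = q/y₁ = 38.26 ft/s. Fr₁ = V₁/√(g·y₁) = 5.893.
From the momentum equation for a rectangular channel, y₂/y₁ = ½[√(1 + 8Fr₁²) − 1] = ½[√278.80 − 1] = 7.849.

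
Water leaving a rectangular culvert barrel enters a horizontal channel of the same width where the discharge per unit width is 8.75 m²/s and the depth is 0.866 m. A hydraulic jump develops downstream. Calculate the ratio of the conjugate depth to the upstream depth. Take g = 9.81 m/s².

V₁ = q/y₁ = 8.75/0.866 = 10.1 m/s. Fr₁ = V₁/√(g·y₁) = 10.1/√(9.81×0.866) = 3.47.
Bélanger equation: y₂/y₁ = ½[√(1 + 8Fr₁²) − 1] = ½[√97.14 − 1] = 4.43.

y₂/y₁ = 4.43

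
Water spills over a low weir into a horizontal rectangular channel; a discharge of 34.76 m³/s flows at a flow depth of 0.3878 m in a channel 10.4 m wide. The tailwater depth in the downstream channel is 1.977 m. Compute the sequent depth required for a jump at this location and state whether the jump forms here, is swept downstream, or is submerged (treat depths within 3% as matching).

y₂ = 2.237 m; the jump is swept downstream

q = Q/b = 34.76/10.4 = 3.342 m²/s; V₁ = q/y₁ = 8.619 m/s. Fr₁ = V₁/√(g·y₁) = 4.419.
From the momentum equation for a rectangular channel, y₂/y₁ = ½[√(1 + 8Fr₁²) − 1] = ½[√157.20 − 1] = 5.769.
y₂ = 5.769 × 0.3878 = 2.237 m.
Tailwater y_tw = 1.977 m: y_tw < y₂, so the jump is swept downstream.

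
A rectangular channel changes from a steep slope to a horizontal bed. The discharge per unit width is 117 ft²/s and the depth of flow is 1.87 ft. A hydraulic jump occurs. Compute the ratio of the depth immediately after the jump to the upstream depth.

V₁ = q/y₁ = 117/1.87 = 62.6 ft/s. Fr₁ = V₁/√(g·y₁) = 62.6/√(32.2×1.87) = 8.06.
By Bélanger, y₂/y₁ = ½[√(1 + 8Fr₁²) − 1] = ½[√521.1 − 1] = 10.9.

y₂/y₁ = 10.9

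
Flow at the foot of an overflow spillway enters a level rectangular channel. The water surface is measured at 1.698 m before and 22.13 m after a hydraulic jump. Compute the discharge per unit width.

For a rectangular channel the momentum equation gives q² = ½·g·y₁·y₂·(y₁ + y₂) = ½×9.81×1.698×22.13×23.83 = 4392.
q = √4392 = 66.27 m²/s.

q = 66.27 m²/s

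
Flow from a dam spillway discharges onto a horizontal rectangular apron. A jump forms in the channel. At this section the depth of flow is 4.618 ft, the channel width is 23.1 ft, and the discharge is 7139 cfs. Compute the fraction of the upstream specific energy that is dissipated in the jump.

q = Q/b = 7139/23.1 = 309.0 ft²/s; V₁ = q/y₁ = 66.92 ft/s. Fr₁ = V₁/√(g·y₁) = 5.488.
From the momentum equation for a rectangular channel, y₂/y₁ = ½[√(1 + 8Fr₁²) − 1] = ½[√241.95 − 1] = 7.277.
y₂ = 7.277 × 4.618 = 33.61 ft.
E₁ = y₁ + V₁²/2g = 74.16 ft. ΔE = (y₂ − y₁)³/(4y₁y₂) = 39.24 ft. ΔE/E₁ = 39.24/74.16 = 0.529.

ΔE/E₁ = 0.529 (52.9%)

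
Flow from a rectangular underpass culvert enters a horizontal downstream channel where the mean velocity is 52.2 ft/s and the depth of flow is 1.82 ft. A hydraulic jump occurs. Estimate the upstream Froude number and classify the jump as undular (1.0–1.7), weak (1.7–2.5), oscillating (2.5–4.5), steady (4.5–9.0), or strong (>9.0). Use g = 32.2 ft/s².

Fr₁ = 6.82; steady jump

Fr₁ = V₁/√(g·y₁) = 52.2/√(32.2×1.82) = 6.82.
Fr₁ = 6.82 lies in the steady range.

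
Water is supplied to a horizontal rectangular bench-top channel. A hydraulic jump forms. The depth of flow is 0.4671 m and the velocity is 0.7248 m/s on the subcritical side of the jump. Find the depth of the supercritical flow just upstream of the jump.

Fr₂ = V₂/√(g·y₂) = 0.7248/√(9.81×0.4671) = 0.3386.
Applying the sequent-depth relation in reverse, y₁/y₂ = ½[√(1 + 8Fr₂²) − 1] = ½[√1.9172 − 1] = 0.1923.
y₁ = 0.1923 × 0.4671 = 0.08983 m.

y₁ = 0.08983 m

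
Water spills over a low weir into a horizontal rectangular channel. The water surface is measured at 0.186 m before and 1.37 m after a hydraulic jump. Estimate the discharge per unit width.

For a rectangular channel the momentum equation gives q² = ½·g·y₁·y₂·(y₁ + y₂) = ½×9.81×0.186×1.37×1.56 = 1.94.
q = √1.94 = 1.39 m²/s.

q = 1.39 m²/s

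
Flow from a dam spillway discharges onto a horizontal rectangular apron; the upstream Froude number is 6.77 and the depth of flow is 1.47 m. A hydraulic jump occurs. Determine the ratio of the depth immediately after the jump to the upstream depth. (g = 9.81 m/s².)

y₂/y₁ = 9.09

Fr₁ = 6.77 (given).
Sequent-depth ratio: y₂/y₁ = ½[√(1 + 8Fr₁²) − 1] = ½[√367.7 − 1] = 9.09.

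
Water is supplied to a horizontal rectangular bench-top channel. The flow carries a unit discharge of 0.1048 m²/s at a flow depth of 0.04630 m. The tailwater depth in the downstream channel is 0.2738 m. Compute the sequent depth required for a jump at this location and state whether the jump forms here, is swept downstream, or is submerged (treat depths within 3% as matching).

V₁ = q/y₁ = 0.1048/0.04630 = 2.263 m/s. Fr₁ = V₁/√(g·y₁) = 2.263/√(9.81×0.04630) = 3.359.
By Bélanger, y₂/y₁ = ½[√(1 + 8Fr₁²) − 1] = ½[√91.240 − 1] = 4.276.
y₂ = 4.276 × 0.04630 = 0.1980 m.
Tailwater y_tw = 0.2738 m: y_tw > y₂, so the jump is submerged.

y₂ = 0.1980 m; the jump is submerged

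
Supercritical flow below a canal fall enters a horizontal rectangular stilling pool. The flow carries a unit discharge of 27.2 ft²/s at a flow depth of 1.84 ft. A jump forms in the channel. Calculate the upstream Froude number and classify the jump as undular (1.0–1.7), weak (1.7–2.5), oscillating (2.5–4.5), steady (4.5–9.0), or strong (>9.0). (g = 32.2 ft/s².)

Fr₁ = 1.92; weak jump

V₁ = q/y₁ = 27.2/1.84 = 14.8 ft/s. Fr₁ = V₁/√(g·y₁) = 14.8/√(32.2×1.84) = 1.92.
Fr₁ = 1.92 lies in the weak range.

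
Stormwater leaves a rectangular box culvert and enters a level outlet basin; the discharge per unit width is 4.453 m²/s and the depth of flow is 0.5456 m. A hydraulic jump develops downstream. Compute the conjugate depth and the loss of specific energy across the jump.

y₂ = 2.463 m; ΔE = 1.311 m

V₁ = q/y₁ = 4.453/0.5456 = 8.162 m/s. Fr₁ = V₁/√(g·y₁) = 8.162/√(9.81×0.5456) = 3.528.
Bélanger equation: y₂/y₁ = ½[√(1 + 8Fr₁²) − 1] = ½[√100.56 − 1] = 4.514.
y₂ = 4.514 × 0.5456 = 2.463 m.
V₂ = q/y₂ = 4.453/2.463 = 1.808 m/s. E₁ = y₁ + V₁²/2g = 3.941 m; E₂ = y₂ + V₂²/2g = 2.630 m. ΔE = E₁ − E₂ = 1.311 m.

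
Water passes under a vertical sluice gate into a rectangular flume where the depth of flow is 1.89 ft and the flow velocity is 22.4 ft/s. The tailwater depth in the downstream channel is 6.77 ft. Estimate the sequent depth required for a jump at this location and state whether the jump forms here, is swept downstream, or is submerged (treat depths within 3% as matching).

y₂ = 6.79 ft; the jump forms here

Fr₁ = V₁/√(g·y₁) = 22.4/√(32.2×1.89) = 2.87.
Sequent-depth ratio: y₂/y₁ = ½[√(1 + 8Fr₁²) − 1] = ½[√66.96 − 1] = 3.59.
y₂ = 3.59 × 1.89 = 6.79 ft.
Tailwater y_tw = 6.77 ft: y_tw ≈ y₂, so the jump forms here.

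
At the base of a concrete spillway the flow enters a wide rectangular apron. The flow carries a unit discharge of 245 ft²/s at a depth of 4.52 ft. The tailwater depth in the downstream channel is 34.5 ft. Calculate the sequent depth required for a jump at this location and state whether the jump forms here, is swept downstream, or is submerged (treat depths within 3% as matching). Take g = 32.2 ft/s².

V₁ = q/y₁ = 245/4.52 = 54.2 ft/s. Fr₁ = V₁/√(g·y₁) = 54.2/√(32.2×4.52) = 4.49.
Conjugate-depth relation: y₂/y₁ = ½[√(1 + 8Fr₁²) − 1] = ½[√162.5 − 1] = 5.87.
y₂ = 5.87 × 4.52 = 26.5 ft.
Tailwater y_tw = 34.5 ft: y_tw > y₂, so the jump is submerged.

y₂ = 26.5 ft; the jump is submerged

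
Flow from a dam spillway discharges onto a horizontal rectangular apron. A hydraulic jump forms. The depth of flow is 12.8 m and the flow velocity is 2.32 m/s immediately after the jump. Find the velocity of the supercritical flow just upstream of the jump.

V₁ = 29.2 m/s

Fr₂ = V₂/√(g·y₂) = 2.32/√(9.81×12.8) = 0.207.
The Bélanger relation is symmetric: y₁/y₂ = ½[√(1 + 8Fr₂²) − 1] = ½[√1.343 − 1] = 0.0794.
y₁ = 0.0794 × 12.8 = 1.02 m.
V₁ = q/y₁ = 29.7/1.02 = 29.2 m/s.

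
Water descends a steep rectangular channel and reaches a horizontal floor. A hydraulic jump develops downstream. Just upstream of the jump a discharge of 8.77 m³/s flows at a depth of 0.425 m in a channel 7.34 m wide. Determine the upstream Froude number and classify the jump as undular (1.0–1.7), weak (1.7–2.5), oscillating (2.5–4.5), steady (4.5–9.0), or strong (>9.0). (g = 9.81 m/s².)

q = Q/b = 8.77/7.34 = 1.19 m²/s; V₁ = q/y₁ = 2.81 m/s. Fr₁ = V₁/√(g·y₁) = 1.38.
Fr₁ = 1.38 lies in the undular range.

Fr₁ = 1.38; undular jump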